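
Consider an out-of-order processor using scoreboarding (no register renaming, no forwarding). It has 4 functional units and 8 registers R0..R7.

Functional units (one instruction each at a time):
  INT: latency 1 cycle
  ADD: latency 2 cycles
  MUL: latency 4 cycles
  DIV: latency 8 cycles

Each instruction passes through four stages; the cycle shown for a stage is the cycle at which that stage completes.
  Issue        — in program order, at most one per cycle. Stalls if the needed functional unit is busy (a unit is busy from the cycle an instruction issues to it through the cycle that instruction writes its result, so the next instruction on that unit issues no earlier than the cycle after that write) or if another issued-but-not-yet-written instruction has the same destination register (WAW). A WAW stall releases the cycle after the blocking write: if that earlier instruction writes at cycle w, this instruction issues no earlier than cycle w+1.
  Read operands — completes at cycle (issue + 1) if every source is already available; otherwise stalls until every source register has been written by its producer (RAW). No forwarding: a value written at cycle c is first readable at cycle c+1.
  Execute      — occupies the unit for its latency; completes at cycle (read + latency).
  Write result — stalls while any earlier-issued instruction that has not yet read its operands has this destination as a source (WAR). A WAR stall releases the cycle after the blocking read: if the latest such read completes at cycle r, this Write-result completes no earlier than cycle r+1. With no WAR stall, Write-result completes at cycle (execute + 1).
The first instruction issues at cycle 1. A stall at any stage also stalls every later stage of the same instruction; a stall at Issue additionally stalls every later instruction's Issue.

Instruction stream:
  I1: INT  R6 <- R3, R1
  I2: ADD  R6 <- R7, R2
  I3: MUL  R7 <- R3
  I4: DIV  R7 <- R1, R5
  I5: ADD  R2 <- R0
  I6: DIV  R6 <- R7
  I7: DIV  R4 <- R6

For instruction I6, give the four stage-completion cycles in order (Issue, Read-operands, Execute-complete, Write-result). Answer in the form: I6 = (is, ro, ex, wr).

I6 = (24, 25, 33, 34)

[1] I1 dispatched to INT
[2] I1 operands ready
[3] I1 complete
[4] R6←I1
[5] I2 dispatched to ADD
[6] I2 operands ready · I3 dispatched to MUL
[7] I3 operands ready
[8] I2 complete
[9] R6←I2
[11] I3 complete
[12] R7←I3
[13] I4 dispatched to DIV
[14] I4 operands ready · I5 dispatched to ADD
[15] I5 operands ready
[17] I5 complete
[18] R2←I5
[22] I4 complete
[23] R7←I4
[24] I6 dispatched to DIV
[25] I6 operands ready
[33] I6 complete
[34] R6←I6
[35] I7 dispatched to DIV
[36] I7 operands ready
[44] I7 complete
[45] R4←I7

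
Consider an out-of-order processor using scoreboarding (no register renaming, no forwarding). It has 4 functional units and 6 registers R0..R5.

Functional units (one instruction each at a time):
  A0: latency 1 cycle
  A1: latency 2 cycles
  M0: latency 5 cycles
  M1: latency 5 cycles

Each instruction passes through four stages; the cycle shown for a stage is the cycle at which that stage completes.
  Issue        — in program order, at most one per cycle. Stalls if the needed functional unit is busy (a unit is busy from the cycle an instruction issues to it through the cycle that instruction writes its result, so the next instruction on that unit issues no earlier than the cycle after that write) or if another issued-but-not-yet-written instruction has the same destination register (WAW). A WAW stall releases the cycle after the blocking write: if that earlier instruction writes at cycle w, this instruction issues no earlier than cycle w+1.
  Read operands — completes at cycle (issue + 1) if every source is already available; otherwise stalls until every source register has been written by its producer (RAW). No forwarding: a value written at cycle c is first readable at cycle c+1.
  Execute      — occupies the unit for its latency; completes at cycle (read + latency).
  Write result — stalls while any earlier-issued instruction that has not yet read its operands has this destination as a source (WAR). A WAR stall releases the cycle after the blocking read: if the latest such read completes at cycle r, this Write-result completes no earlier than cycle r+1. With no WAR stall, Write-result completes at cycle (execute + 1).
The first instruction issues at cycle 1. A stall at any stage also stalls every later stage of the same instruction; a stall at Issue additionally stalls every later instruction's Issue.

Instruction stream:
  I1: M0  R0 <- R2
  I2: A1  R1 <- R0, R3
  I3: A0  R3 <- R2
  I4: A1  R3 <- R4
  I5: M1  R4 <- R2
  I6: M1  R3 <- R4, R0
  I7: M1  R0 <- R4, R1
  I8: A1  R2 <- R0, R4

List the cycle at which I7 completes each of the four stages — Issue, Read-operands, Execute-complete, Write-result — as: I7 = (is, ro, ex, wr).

I1  is:1  ro:2  ex:7  wr:8
I2  is:2  ro:9  ex:11  wr:12  — RAW R0: wait I1 write@8
I3  is:3  ro:4  ex:5  wr:10  — WAR R3: wait I2 read@9
I4  is:13  ro:14  ex:16  wr:17  — struct: A1 busy until I2 writes@12
I5  is:14  ro:15  ex:20  wr:21
I6  is:22  ro:23  ex:28  wr:29  — struct: M1 busy until I5 writes@21
I7  is:30  ro:31  ex:36  wr:37  — struct: M1 busy until I6 writes@29
I8  is:31  ro:38  ex:40  wr:41  — RAW R0: wait I7 write@37

I7 = (30, 31, 36, 37)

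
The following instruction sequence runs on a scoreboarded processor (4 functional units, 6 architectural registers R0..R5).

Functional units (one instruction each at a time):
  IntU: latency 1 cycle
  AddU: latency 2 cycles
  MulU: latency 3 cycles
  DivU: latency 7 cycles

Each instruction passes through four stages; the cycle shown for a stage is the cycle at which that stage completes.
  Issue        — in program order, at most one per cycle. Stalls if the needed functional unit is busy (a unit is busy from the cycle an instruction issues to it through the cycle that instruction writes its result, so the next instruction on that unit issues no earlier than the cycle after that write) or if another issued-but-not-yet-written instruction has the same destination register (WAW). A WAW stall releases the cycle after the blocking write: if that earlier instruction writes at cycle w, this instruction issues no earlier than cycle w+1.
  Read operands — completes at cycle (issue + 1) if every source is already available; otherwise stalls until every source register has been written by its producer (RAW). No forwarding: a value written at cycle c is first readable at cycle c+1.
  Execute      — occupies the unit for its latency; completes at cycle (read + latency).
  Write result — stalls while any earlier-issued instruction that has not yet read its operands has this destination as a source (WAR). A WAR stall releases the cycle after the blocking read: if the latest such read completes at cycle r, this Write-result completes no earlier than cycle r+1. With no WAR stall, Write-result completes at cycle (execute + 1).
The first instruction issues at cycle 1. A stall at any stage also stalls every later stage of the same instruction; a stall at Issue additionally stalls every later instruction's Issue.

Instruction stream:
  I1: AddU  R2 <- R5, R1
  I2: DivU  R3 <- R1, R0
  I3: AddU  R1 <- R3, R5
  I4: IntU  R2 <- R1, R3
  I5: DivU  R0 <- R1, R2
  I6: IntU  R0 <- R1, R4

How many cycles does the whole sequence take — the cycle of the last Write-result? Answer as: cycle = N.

cycle = 31

I1: IS=1 RO=2 EX=4 WR=5
I2: IS=2 RO=3 EX=10 WR=11
I3: IS=6 RO=12 EX=14 WR=15  [struct: AddU busy until I1 writes@5; RAW R3: wait I2 write@11]
I4: IS=7 RO=16 EX=17 WR=18  [RAW R1: wait I3 write@15]
I5: IS=12 RO=19 EX=26 WR=27  [struct: DivU busy until I2 writes@11; RAW R2: wait I4 write@18]
I6: IS=28 RO=29 EX=30 WR=31  [WAW R0: wait I5 write@27]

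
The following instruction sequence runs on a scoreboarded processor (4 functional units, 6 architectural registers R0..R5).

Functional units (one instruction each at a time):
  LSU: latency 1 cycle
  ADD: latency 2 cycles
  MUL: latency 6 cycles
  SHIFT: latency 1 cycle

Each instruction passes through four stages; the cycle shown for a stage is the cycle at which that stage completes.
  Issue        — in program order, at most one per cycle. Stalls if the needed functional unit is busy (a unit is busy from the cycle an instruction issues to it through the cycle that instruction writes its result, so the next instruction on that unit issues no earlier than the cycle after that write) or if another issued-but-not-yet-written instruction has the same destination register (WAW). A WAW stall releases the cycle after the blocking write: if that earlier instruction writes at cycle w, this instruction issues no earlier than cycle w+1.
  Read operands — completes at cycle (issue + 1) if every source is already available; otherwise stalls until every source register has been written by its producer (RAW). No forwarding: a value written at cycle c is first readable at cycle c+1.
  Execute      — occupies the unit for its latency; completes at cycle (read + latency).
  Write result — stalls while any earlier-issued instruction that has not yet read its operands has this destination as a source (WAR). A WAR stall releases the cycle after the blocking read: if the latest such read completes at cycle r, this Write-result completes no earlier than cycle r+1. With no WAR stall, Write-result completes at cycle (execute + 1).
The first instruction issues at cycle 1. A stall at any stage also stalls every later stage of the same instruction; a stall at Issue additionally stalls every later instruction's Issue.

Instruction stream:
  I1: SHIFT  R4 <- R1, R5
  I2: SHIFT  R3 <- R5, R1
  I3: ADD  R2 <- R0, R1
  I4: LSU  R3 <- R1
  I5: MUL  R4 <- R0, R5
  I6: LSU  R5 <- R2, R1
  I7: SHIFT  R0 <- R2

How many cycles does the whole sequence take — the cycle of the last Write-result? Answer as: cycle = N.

cycle = 18

[I1] 1/2/3/4
[I2] 5/6/7/8  (struct: SHIFT busy until I1 writes@4)
[I3] 6/7/9/10
[I4] 9/10/11/12  (WAW R3: wait I2 write@8)
[I5] 10/11/17/18
[I6] 13/14/15/16  (struct: LSU busy until I4 writes@12)
[I7] 14/15/16/17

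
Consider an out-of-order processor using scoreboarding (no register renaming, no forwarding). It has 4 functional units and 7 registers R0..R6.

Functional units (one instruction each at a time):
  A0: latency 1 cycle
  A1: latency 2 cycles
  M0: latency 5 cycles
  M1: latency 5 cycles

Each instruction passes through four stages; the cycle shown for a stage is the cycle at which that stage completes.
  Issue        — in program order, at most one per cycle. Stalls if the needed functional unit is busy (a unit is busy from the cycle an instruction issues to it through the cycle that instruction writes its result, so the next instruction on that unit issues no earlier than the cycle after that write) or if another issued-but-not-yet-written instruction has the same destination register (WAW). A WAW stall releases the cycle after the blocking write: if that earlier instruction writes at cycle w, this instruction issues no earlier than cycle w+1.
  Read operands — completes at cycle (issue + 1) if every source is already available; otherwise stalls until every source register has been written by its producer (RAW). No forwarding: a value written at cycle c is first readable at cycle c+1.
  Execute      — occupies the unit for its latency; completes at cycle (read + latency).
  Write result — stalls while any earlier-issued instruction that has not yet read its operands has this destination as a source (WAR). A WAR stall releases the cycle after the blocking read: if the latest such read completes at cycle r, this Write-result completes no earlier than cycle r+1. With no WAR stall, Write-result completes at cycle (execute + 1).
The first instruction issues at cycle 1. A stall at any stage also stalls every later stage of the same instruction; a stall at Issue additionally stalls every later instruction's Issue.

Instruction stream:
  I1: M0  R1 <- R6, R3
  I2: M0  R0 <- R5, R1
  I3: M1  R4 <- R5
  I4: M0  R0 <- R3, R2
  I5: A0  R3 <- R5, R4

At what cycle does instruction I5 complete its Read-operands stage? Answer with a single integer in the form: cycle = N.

cycle = 19

t=1  I1→M0
t=2  I1 RO
t=7  I1 EX
t=8  I1 WR R1
t=9  I2→M0
t=10  I2 RO; I3→M1
t=11  I3 RO
t=15  I2 EX
t=16  I2 WR R0; I3 EX
t=17  I3 WR R4; I4→M0
t=18  I4 RO; I5→A0
t=19  I5 RO
t=20  I5 EX
t=21  I5 WR R3
t=23  I4 EX
t=24  I4 WR R0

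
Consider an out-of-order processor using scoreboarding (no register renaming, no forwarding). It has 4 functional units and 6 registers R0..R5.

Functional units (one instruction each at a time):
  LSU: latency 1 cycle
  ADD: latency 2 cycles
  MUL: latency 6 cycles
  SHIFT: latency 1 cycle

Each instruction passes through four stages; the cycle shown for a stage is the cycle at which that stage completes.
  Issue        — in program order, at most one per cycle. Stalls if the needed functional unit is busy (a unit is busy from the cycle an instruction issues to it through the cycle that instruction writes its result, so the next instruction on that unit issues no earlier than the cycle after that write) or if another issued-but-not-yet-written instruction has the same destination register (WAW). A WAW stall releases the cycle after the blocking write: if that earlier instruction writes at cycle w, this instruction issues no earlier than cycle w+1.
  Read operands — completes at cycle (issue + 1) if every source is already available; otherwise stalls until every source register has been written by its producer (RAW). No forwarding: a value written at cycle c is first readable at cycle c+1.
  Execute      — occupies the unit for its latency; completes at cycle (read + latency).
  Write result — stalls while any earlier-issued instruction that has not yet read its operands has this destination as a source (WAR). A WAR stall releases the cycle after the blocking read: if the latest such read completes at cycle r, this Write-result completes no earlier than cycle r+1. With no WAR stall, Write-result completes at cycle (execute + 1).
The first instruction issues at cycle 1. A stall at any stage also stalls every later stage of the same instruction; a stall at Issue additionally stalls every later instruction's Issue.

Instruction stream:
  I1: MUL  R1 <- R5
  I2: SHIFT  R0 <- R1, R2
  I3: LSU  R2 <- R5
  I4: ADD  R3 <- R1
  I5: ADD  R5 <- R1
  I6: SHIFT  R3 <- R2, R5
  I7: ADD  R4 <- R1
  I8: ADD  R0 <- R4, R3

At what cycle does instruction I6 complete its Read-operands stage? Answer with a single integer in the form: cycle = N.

I1 -> (1, 2, 8, 9)
I2 -> (2, 10, 11, 12)  // RAW R1: wait I1 write@9
I3 -> (3, 4, 5, 11)  // WAR R2: wait I2 read@10
I4 -> (4, 10, 12, 13)  // RAW R1: wait I1 write@9
I5 -> (14, 15, 17, 18)  // struct: ADD busy until I4 writes@13
I6 -> (15, 19, 20, 21)  // RAW R5: wait I5 write@18
I7 -> (19, 20, 22, 23)  // struct: ADD busy until I5 writes@18
I8 -> (24, 25, 27, 28)  // struct: ADD busy until I7 writes@23

cycle = 19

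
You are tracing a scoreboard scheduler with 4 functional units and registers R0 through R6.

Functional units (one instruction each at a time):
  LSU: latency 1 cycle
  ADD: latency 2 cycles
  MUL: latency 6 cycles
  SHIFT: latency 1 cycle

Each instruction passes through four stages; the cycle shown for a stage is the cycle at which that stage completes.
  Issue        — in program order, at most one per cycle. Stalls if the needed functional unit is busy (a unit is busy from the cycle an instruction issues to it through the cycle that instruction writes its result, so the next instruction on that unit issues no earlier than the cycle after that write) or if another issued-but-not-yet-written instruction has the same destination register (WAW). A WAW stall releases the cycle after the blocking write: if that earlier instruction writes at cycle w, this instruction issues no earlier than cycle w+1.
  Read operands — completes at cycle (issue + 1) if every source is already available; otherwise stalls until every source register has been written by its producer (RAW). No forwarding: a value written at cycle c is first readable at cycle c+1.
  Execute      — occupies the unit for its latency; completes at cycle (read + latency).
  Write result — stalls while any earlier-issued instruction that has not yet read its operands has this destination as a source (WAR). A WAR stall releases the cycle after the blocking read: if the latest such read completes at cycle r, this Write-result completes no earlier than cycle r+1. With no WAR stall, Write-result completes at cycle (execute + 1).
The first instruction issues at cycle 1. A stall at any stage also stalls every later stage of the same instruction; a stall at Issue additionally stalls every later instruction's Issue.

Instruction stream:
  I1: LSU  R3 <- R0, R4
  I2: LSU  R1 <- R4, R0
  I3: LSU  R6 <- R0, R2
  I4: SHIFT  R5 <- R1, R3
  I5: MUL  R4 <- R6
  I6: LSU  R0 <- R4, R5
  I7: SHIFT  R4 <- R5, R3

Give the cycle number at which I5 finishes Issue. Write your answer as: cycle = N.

cycle = 11

[I1] 1/2/3/4
[I2] 5/6/7/8  (struct: LSU busy until I1 writes@4)
[I3] 9/10/11/12  (struct: LSU busy until I2 writes@8)
[I4] 10/11/12/13
[I5] 11/13/19/20  (RAW R6: wait I3 write@12)
[I6] 13/21/22/23  (struct: LSU busy until I3 writes@12; RAW R4: wait I5 write@20)
[I7] 21/22/23/24  (WAW R4: wait I5 write@20)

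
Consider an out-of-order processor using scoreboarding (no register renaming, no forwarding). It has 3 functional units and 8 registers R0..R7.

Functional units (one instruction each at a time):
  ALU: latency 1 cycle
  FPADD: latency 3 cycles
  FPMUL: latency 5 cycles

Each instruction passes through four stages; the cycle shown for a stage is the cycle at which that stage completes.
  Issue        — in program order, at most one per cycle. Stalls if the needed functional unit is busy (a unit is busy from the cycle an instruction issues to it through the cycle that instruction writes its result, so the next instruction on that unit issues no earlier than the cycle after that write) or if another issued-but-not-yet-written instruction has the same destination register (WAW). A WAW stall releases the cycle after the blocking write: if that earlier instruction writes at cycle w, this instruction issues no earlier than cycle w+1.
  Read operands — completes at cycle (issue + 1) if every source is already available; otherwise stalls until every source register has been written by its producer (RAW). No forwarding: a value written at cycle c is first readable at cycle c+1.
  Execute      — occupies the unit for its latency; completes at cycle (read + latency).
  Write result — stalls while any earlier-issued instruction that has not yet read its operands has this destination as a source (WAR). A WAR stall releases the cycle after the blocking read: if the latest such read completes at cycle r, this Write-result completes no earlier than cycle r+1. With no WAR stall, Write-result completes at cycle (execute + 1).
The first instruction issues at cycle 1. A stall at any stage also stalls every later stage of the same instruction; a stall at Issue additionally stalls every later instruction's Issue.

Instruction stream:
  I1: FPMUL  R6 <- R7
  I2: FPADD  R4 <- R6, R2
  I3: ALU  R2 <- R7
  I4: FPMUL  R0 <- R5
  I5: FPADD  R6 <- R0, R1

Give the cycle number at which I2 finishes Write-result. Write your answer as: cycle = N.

cycle = 13

I1 -> (1, 2, 7, 8)
I2 -> (2, 9, 12, 13)  // RAW R6: wait I1 write@8
I3 -> (3, 4, 5, 10)  // WAR R2: wait I2 read@9
I4 -> (9, 10, 15, 16)  // struct: FPMUL busy until I1 writes@8
I5 -> (14, 17, 20, 21)  // struct: FPADD busy until I2 writes@13, RAW R0: wait I4 write@16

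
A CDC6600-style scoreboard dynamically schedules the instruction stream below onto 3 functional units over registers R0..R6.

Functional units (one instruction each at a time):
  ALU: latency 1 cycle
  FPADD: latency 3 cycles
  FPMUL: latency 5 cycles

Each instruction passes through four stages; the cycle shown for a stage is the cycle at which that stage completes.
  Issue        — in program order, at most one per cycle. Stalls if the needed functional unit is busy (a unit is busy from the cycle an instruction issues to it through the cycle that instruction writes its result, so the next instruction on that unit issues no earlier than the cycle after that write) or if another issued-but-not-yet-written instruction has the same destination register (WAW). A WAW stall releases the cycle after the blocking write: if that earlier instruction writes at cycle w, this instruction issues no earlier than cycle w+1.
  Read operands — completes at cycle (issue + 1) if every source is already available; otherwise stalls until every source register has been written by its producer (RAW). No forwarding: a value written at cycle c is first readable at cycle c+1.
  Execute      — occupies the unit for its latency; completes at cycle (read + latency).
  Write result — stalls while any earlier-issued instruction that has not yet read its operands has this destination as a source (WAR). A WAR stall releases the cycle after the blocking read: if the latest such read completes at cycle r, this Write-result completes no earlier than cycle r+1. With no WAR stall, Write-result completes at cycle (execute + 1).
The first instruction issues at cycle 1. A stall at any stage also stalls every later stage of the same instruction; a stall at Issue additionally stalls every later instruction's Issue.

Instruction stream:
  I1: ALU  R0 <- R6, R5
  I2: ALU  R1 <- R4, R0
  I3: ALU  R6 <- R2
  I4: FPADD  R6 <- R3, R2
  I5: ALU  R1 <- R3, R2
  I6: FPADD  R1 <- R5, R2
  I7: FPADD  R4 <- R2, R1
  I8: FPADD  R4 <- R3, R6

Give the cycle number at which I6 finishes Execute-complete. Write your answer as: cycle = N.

cycle = 23

t=1  I1 issues→ALU
t=2  I1 reads
t=3  I1 exec-done
t=4  I1 writes R0
t=5  I2 issues→ALU
t=6  I2 reads
t=7  I2 exec-done
t=8  I2 writes R1
t=9  I3 issues→ALU
t=10  I3 reads
t=11  I3 exec-done
t=12  I3 writes R6
t=13  I4 issues→FPADD
t=14  I4 reads | I5 issues→ALU
t=15  I5 reads
t=16  I5 exec-done
t=17  I4 exec-done | I5 writes R1
t=18  I4 writes R6
t=19  I6 issues→FPADD
t=20  I6 reads
t=23  I6 exec-done
t=24  I6 writes R1
t=25  I7 issues→FPADD
t=26  I7 reads
t=29  I7 exec-done
t=30  I7 writes R4
t=31  I8 issues→FPADD
t=32  I8 reads
t=35  I8 exec-done
t=36  I8 writes R4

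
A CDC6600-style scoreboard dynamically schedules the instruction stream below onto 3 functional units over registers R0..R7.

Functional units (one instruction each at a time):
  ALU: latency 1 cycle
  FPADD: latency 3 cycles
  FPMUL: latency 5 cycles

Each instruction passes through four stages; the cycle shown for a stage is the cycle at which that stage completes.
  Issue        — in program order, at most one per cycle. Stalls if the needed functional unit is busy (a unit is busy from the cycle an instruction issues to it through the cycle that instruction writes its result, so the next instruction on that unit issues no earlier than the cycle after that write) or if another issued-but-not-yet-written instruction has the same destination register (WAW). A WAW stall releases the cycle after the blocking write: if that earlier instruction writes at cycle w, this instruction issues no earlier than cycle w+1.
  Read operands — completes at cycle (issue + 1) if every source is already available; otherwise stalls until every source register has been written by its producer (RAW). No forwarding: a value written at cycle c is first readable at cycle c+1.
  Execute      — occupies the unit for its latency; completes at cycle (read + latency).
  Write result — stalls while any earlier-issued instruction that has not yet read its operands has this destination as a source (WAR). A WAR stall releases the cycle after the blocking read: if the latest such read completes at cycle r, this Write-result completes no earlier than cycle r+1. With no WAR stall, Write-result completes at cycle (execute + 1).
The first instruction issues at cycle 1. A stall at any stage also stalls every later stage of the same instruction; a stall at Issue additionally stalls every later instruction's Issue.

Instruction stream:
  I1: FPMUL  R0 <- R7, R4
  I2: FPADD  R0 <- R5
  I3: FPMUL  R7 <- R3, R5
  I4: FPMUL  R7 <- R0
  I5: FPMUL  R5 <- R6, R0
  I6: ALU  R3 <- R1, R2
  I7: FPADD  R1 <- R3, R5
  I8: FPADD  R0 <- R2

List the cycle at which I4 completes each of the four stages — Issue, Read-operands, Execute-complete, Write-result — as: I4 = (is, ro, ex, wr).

[I1] 1/2/7/8
[I2] 9/10/13/14  (WAW R0: wait I1 write@8)
[I3] 10/11/16/17
[I4] 18/19/24/25  (struct: FPMUL busy until I3 writes@17)
[I5] 26/27/32/33  (struct: FPMUL busy until I4 writes@25)
[I6] 27/28/29/30
[I7] 28/34/37/38  (RAW R5: wait I5 write@33)
[I8] 39/40/43/44  (struct: FPADD busy until I7 writes@38)

I4 = (18, 19, 24, 25)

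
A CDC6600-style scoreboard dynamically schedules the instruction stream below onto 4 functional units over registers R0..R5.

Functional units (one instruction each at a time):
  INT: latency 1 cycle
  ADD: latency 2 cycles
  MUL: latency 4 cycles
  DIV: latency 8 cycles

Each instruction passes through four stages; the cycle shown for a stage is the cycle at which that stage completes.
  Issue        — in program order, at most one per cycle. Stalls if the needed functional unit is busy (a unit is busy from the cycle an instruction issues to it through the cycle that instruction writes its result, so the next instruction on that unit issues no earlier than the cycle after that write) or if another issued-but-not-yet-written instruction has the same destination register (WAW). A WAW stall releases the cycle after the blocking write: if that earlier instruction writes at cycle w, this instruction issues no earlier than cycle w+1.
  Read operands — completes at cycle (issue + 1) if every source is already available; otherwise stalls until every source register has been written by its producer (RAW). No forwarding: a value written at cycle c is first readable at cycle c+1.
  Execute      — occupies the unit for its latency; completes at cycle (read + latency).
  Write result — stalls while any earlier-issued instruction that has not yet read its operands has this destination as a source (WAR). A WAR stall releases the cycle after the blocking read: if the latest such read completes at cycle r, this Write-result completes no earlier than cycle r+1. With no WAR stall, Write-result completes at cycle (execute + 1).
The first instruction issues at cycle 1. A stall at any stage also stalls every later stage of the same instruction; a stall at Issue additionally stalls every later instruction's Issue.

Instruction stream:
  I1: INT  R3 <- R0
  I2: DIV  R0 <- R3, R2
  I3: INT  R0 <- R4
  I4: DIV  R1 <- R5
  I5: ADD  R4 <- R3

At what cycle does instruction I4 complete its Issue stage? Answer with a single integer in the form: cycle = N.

cycle = 16

cycle 1: I1→INT
cycle 2: I1 RO; I2→DIV
cycle 3: I1 EX
cycle 4: I1 WR R3
cycle 5: I2 RO
cycle 13: I2 EX
cycle 14: I2 WR R0
cycle 15: I3→INT
cycle 16: I3 RO; I4→DIV
cycle 17: I3 EX; I4 RO; I5→ADD
cycle 18: I3 WR R0; I5 RO
cycle 20: I5 EX
cycle 21: I5 WR R4
cycle 25: I4 EX
cycle 26: I4 WR R1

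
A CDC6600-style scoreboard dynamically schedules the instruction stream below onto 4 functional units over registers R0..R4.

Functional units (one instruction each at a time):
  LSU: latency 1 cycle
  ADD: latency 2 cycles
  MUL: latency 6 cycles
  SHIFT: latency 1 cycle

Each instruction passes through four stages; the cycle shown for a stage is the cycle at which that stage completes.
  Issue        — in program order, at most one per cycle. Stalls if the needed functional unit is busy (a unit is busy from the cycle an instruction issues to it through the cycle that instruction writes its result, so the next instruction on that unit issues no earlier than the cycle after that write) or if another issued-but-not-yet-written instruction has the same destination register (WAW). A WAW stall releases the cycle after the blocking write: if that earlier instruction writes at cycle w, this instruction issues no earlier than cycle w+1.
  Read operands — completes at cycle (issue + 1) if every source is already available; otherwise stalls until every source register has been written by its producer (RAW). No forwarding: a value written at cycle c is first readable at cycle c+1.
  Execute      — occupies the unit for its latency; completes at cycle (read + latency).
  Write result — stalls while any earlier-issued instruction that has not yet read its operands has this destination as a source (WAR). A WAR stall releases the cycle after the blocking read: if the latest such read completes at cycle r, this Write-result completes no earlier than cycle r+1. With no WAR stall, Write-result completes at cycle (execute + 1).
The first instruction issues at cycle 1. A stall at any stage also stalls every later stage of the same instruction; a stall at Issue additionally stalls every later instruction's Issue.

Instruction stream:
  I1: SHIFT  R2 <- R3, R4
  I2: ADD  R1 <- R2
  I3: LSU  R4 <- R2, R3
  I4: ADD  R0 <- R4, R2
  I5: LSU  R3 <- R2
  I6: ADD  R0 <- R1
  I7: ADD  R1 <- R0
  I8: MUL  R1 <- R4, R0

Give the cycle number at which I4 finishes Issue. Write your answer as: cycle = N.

cycle 1: I1 dispatched to SHIFT
cycle 2: I1 operands ready; I2 dispatched to ADD
cycle 3: I1 complete; I3 dispatched to LSU
cycle 4: R2←I1
cycle 5: I2 operands ready; I3 operands ready
cycle 6: I3 complete
cycle 7: I2 complete; R4←I3
cycle 8: R1←I2
cycle 9: I4 dispatched to ADD
cycle 10: I4 operands ready; I5 dispatched to LSU
cycle 11: I5 operands ready
cycle 12: I4 complete; I5 complete
cycle 13: R0←I4; R3←I5
cycle 14: I6 dispatched to ADD
cycle 15: I6 operands ready
cycle 17: I6 complete
cycle 18: R0←I6
cycle 19: I7 dispatched to ADD
cycle 20: I7 operands ready
cycle 22: I7 complete
cycle 23: R1←I7
cycle 24: I8 dispatched to MUL
cycle 25: I8 operands ready
cycle 31: I8 complete
cycle 32: R1←I8

cycle = 9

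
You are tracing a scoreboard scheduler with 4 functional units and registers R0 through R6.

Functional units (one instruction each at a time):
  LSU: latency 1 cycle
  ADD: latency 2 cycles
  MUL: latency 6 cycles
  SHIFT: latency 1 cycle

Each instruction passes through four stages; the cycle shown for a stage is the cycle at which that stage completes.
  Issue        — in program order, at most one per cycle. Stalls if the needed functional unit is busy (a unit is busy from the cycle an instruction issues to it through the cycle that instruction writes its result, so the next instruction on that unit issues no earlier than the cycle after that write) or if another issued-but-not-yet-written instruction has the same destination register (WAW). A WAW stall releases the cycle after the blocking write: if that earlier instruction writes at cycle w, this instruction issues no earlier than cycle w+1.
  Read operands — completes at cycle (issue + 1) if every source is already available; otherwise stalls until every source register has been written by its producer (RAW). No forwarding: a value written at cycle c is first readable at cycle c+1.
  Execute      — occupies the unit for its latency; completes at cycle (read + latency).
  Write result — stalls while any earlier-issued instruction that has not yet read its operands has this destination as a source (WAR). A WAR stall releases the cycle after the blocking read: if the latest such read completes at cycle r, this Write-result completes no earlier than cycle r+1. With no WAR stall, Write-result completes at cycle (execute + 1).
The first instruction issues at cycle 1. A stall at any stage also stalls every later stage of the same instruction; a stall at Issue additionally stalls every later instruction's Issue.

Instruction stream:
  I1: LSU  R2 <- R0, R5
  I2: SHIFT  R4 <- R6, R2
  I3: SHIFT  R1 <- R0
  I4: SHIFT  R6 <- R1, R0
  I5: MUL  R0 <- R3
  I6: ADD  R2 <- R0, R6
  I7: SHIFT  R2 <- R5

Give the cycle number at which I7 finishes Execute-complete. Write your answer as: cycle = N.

cycle = 28

c1: I1 dispatched to LSU
c2: I1 operands ready; I2 dispatched to SHIFT
c3: I1 complete
c4: R2←I1
c5: I2 operands ready
c6: I2 complete
c7: R4←I2
c8: I3 dispatched to SHIFT
c9: I3 operands ready
c10: I3 complete
c11: R1←I3
c12: I4 dispatched to SHIFT
c13: I4 operands ready; I5 dispatched to MUL
c14: I4 complete; I5 operands ready; I6 dispatched to ADD
c15: R6←I4
c20: I5 complete
c21: R0←I5
c22: I6 operands ready
c24: I6 complete
c25: R2←I6
c26: I7 dispatched to SHIFT
c27: I7 operands ready
c28: I7 complete
c29: R2←I7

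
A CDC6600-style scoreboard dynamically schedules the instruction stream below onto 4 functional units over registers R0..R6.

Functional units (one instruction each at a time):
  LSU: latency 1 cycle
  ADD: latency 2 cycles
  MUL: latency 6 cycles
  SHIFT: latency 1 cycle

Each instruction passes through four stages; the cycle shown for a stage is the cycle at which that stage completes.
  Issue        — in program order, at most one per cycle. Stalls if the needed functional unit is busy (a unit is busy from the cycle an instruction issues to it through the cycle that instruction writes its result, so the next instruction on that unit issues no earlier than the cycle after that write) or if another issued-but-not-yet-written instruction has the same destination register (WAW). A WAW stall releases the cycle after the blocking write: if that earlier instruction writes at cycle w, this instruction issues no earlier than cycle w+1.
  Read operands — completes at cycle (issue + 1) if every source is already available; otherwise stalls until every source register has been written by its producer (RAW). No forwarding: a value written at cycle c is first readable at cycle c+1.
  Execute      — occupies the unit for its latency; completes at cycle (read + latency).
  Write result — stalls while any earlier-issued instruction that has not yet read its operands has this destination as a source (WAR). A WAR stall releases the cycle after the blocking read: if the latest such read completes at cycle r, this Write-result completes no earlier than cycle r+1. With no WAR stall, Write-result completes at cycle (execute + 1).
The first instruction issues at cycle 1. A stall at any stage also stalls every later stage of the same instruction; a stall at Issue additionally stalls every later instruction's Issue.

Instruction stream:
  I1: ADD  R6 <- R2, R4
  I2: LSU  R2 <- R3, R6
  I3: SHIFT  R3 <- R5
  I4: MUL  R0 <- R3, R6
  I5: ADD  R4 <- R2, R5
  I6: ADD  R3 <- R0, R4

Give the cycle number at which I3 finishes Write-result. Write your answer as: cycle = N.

cycle = 7

1) issue 1, read 2, done 4, write 5
2) issue 2, read 6, done 7, write 8  <RAW R6: wait I1 write@5>
3) issue 3, read 4, done 5, write 7  <WAR R3: wait I2 read@6>
4) issue 4, read 8, done 14, write 15  <RAW R3: wait I3 write@7>
5) issue 6, read 9, done 11, write 12  <struct: ADD busy until I1 writes@5 / RAW R2: wait I2 write@8>
6) issue 13, read 16, done 18, write 19  <struct: ADD busy until I5 writes@12 / RAW R0: wait I4 write@15>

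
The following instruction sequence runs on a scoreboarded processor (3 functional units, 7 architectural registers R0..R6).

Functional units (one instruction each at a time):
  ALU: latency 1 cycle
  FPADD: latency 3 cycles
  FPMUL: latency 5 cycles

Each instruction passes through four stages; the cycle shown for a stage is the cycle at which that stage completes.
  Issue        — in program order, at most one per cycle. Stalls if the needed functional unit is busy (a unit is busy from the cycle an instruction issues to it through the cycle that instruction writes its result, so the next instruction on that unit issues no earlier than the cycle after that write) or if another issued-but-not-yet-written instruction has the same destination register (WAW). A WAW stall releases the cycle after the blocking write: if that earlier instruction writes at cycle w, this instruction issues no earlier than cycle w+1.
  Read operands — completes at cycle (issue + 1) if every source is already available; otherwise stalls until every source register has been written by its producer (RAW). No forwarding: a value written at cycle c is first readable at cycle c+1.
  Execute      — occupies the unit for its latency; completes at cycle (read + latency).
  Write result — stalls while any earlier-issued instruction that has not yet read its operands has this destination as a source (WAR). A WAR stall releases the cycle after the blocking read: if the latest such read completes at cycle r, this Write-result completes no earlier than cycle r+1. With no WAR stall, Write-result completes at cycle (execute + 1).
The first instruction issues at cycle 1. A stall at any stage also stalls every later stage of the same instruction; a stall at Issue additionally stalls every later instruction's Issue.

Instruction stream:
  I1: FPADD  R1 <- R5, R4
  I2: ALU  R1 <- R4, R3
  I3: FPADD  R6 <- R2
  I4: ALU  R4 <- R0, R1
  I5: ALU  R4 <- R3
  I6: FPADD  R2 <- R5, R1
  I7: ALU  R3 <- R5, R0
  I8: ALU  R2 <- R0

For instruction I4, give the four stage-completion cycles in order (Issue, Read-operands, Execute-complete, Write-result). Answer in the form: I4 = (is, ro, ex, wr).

I4 = (11, 12, 13, 14)

I1 -> (1, 2, 5, 6)
I2 -> (7, 8, 9, 10)  // WAW R1: wait I1 write@6
I3 -> (8, 9, 12, 13)
I4 -> (11, 12, 13, 14)  // struct: ALU busy until I2 writes@10
I5 -> (15, 16, 17, 18)  // struct: ALU busy until I4 writes@14
I6 -> (16, 17, 20, 21)
I7 -> (19, 20, 21, 22)  // struct: ALU busy until I5 writes@18
I8 -> (23, 24, 25, 26)  // struct: ALU busy until I7 writes@22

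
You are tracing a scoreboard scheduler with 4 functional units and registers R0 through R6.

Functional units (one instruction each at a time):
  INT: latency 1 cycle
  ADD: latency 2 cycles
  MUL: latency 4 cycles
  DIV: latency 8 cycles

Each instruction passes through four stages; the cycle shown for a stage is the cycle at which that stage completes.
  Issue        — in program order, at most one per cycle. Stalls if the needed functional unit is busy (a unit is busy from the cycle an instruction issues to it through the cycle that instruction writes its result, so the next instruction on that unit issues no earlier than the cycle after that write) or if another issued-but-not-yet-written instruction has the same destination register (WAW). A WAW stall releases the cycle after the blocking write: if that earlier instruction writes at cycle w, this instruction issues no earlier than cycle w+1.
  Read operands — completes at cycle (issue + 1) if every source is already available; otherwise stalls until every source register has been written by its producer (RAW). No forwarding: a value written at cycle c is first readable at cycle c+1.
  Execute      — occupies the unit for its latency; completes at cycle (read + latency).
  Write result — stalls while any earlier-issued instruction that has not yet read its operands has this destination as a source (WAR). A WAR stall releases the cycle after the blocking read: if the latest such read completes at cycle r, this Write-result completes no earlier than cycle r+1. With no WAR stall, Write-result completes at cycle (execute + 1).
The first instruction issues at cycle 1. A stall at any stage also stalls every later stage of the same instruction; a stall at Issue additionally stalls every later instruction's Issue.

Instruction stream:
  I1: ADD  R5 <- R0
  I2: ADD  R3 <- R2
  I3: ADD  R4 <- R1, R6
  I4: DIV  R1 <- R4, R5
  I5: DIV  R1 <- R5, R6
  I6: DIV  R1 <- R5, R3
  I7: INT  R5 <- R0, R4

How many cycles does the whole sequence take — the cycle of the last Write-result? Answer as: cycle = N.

[I1] 1/2/4/5
[I2] 6/7/9/10  (struct: ADD busy until I1 writes@5)
[I3] 11/12/14/15  (struct: ADD busy until I2 writes@10)
[I4] 12/16/24/25  (RAW R4: wait I3 write@15)
[I5] 26/27/35/36  (struct: DIV busy until I4 writes@25)
[I6] 37/38/46/47  (struct: DIV busy until I5 writes@36)
[I7] 38/39/40/41

cycle = 47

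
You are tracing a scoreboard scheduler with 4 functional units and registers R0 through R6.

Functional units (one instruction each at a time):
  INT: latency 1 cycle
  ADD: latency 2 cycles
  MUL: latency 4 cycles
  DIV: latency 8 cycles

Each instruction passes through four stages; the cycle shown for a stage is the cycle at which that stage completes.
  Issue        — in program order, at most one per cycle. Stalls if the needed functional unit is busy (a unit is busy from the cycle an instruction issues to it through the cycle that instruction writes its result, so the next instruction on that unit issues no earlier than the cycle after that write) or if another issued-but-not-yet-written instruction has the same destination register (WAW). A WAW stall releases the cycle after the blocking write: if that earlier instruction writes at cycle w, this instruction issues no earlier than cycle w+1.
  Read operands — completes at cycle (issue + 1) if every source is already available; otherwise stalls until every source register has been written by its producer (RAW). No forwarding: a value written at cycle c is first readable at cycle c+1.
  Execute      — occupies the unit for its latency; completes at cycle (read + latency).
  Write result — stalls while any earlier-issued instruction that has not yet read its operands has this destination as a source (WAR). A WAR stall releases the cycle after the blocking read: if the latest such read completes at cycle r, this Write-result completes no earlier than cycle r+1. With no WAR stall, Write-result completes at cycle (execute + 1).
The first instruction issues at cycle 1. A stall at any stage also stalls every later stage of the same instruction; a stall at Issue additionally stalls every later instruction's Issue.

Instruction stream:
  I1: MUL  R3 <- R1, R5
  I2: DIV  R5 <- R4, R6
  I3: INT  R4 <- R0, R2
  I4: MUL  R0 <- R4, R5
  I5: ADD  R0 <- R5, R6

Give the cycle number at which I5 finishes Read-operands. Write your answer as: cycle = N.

1) issue 1, read 2, done 6, write 7
2) issue 2, read 3, done 11, write 12
3) issue 3, read 4, done 5, write 6
4) issue 8, read 13, done 17, write 18  <struct: MUL busy until I1 writes@7 / RAW R5: wait I2 write@12>
5) issue 19, read 20, done 22, write 23  <WAW R0: wait I4 write@18>

cycle = 20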